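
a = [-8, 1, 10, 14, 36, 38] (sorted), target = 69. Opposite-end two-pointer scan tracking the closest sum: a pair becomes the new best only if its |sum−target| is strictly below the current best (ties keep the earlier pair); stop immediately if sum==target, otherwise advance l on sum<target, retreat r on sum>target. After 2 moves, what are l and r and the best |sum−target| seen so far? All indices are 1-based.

[1,6] -8+38=30 d=39 * → l++
[2,6] 1+38=39 d=30 * → l++

l=3, r=6, best |Δ|=30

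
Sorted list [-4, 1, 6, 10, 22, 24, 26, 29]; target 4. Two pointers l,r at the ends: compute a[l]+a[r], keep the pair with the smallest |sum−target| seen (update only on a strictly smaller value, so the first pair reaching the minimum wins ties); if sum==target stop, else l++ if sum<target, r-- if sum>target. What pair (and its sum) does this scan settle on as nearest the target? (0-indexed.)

pair (-4, 10) with sum 6 (|Δ|=2)

l=0 r=7: -4+29=25 d=21 *, r--
l=0 r=6: -4+26=22 d=18 *, r--
l=0 r=5: -4+24=20 d=16 *, r--
l=0 r=4: -4+22=18 d=14 *, r--
l=0 r=3: -4+10=6 d=2 *, r--
l=0 r=2: -4+6=2 d=2, l++
l=1 r=2: 1+6=7 d=3, r--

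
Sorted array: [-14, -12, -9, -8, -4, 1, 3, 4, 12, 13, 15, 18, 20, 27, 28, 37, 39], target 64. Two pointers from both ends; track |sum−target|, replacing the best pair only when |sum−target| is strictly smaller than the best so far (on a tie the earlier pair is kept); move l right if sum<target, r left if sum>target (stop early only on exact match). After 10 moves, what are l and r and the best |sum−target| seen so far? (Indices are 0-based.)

[0,16] -14+39=25 d=39 * → l++
[1,16] -12+39=27 d=37 * → l++
[2,16] -9+39=30 d=34 * → l++
[3,16] -8+39=31 d=33 * → l++
[4,16] -4+39=35 d=29 * → l++
[5,16] 1+39=40 d=24 * → l++
[6,16] 3+39=42 d=22 * → l++
[7,16] 4+39=43 d=21 * → l++
[8,16] 12+39=51 d=13 * → l++
[9,16] 13+39=52 d=12 * → l++

l=10, r=16, best |Δ|=12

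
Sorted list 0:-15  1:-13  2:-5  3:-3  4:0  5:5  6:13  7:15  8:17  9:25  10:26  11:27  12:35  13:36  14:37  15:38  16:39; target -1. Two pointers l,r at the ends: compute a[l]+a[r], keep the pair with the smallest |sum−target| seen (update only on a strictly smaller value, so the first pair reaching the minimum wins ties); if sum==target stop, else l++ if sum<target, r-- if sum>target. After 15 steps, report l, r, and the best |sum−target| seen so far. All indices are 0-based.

l=0 r=16: -15+39=24 d=25 *, r--
l=0 r=15: -15+38=23 d=24 *, r--
l=0 r=14: -15+37=22 d=23 *, r--
l=0 r=13: -15+36=21 d=22 *, r--
l=0 r=12: -15+35=20 d=21 *, r--
l=0 r=11: -15+27=12 d=13 *, r--
l=0 r=10: -15+26=11 d=12 *, r--
l=0 r=9: -15+25=10 d=11 *, r--
l=0 r=8: -15+17=2 d=3 *, r--
l=0 r=7: -15+15=0 d=1 *, r--
l=0 r=6: -15+13=-2 d=1, l++
l=1 r=6: -13+13=0 d=1, r--
l=1 r=5: -13+5=-8 d=7, l++
l=2 r=5: -5+5=0 d=1, r--
l=2 r=4: -5+0=-5 d=4, l++

l=3, r=4, best |Δ|=1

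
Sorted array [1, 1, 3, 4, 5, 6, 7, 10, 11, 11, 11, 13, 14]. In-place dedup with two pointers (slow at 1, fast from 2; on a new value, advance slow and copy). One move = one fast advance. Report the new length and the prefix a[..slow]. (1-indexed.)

length 10; prefix = [1, 3, 4, 5, 6, 7, 10, 11, 13, 14]

slow=1 fast=2: a[fast]=1=a[slow] dup, fast++
slow=1 fast=3: a[fast]=3≠a[slow]=1 write a[2]=3, slow++,fast++
slow=2 fast=4: a[fast]=4≠a[slow]=3 write a[3]=4, slow++,fast++
slow=3 fast=5: a[fast]=5≠a[slow]=4 write a[4]=5, slow++,fast++
slow=4 fast=6: a[fast]=6≠a[slow]=5 write a[5]=6, slow++,fast++
slow=5 fast=7: a[fast]=7≠a[slow]=6 write a[6]=7, slow++,fast++
slow=6 fast=8: a[fast]=10≠a[slow]=7 write a[7]=10, slow++,fast++
slow=7 fast=9: a[fast]=11≠a[slow]=10 write a[8]=11, slow++,fast++
slow=8 fast=10: a[fast]=11=a[slow] dup, fast++
slow=8 fast=11: a[fast]=11=a[slow] dup, fast++
slow=8 fast=12: a[fast]=13≠a[slow]=11 write a[9]=13, slow++,fast++
slow=9 fast=13: a[fast]=14≠a[slow]=13 write a[10]=14, slow++,fast++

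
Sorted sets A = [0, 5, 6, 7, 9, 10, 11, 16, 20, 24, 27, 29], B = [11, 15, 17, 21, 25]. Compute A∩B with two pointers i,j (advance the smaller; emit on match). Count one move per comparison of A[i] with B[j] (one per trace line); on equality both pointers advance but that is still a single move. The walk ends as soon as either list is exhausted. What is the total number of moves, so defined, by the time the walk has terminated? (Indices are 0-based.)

14 moves

[i=0,j=0] 0<11 → i++
[i=1,j=0] 5<11 → i++
[i=2,j=0] 6<11 → i++
[i=3,j=0] 7<11 → i++
[i=4,j=0] 9<11 → i++
[i=5,j=0] 10<11 → i++
[i=6,j=0] 11==11 emit → i++,j++
[i=7,j=1] 16>15 → j++
[i=7,j=2] 16<17 → i++
[i=8,j=2] 20>17 → j++
[i=8,j=3] 20<21 → i++
[i=9,j=3] 24>21 → j++
[i=9,j=4] 24<25 → i++
[i=10,j=4] 27>25 → j++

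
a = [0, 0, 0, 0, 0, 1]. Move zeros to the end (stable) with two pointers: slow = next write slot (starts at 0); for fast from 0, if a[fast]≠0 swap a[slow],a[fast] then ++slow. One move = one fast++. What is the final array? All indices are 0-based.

[1, 0, 0, 0, 0, 0]

(s=0,f=0) a[fast]=0 → fast++
(s=0,f=1) a[fast]=0 → fast++
(s=0,f=2) a[fast]=0 → fast++
(s=0,f=3) a[fast]=0 → fast++
(s=0,f=4) a[fast]=0 → fast++
(s=0,f=5) a[fast]=1≠0 swap→a[0]=1 → slow++,fast++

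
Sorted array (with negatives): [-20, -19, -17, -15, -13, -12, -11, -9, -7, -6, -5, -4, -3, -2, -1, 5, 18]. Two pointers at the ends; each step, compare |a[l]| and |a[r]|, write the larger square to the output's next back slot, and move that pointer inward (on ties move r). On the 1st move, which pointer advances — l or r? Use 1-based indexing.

l=1 r=17: |-20|>|18| out[17]=400, l++

l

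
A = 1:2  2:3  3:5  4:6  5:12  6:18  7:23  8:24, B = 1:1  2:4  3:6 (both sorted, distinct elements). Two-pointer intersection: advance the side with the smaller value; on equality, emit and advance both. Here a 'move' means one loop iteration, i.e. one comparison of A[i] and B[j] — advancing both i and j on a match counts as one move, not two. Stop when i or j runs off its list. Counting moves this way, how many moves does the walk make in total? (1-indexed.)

6 moves

i=1 j=1: 2>1, j++
i=1 j=2: 2<4, i++
i=2 j=2: 3<4, i++
i=3 j=2: 5>4, j++
i=3 j=3: 5<6, i++
i=4 j=3: 6==6 emit, i++,j++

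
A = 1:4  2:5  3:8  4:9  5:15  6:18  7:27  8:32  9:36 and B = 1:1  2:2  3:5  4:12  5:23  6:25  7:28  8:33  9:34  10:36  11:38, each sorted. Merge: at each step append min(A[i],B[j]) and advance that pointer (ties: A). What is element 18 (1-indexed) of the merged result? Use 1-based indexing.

merged[18] = 36

i=1 j=1: A[i]=4>B[j]=1 take 1, j++
i=1 j=2: A[i]=4>B[j]=2 take 2, j++
i=1 j=3: A[i]=4<=B[j]=5 take 4, i++
i=2 j=3: A[i]=5<=B[j]=5 take 5, i++
i=3 j=3: A[i]=8>B[j]=5 take 5, j++
i=3 j=4: A[i]=8<=B[j]=12 take 8, i++
i=4 j=4: A[i]=9<=B[j]=12 take 9, i++
i=5 j=4: A[i]=15>B[j]=12 take 12, j++
i=5 j=5: A[i]=15<=B[j]=23 take 15, i++
i=6 j=5: A[i]=18<=B[j]=23 take 18, i++
i=7 j=5: A[i]=27>B[j]=23 take 23, j++
i=7 j=6: A[i]=27>B[j]=25 take 25, j++
i=7 j=7: A[i]=27<=B[j]=28 take 27, i++
i=8 j=7: A[i]=32>B[j]=28 take 28, j++
i=8 j=8: A[i]=32<=B[j]=33 take 32, i++
i=9 j=8: A[i]=36>B[j]=33 take 33, j++
i=9 j=9: A[i]=36>B[j]=34 take 34, j++
i=9 j=10: A[i]=36<=B[j]=36 take 36, i++
i=10 j=10: A done, take B[j]=36, j++
i=10 j=11: A done, take B[j]=38, j++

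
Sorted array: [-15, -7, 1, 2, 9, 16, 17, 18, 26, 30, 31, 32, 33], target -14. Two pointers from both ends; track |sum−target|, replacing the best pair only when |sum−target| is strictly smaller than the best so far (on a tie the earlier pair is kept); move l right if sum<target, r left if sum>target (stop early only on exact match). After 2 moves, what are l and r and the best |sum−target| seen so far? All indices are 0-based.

l=0, r=10, best |Δ|=31

[0,12] -15+33=18 d=32 * → r--
[0,11] -15+32=17 d=31 * → r--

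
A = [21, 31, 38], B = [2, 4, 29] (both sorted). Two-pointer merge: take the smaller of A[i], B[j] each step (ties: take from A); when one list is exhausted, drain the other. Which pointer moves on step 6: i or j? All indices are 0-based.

i

i=0 j=0: A[i]=21>B[j]=2 take 2, j++
i=0 j=1: A[i]=21>B[j]=4 take 4, j++
i=0 j=2: A[i]=21<=B[j]=29 take 21, i++
i=1 j=2: A[i]=31>B[j]=29 take 29, j++
i=1 j=3: B done, take A[i]=31, i++
i=2 j=3: B done, take A[i]=38, i++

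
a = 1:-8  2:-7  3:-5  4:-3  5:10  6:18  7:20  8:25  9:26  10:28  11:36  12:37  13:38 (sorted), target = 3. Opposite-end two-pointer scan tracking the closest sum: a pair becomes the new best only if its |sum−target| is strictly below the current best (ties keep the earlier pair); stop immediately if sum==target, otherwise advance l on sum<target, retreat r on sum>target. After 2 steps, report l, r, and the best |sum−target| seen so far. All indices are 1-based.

l=1, r=11, best |Δ|=26

[1,13] -8+38=30 d=27 * → r--
[1,12] -8+37=29 d=26 * → r--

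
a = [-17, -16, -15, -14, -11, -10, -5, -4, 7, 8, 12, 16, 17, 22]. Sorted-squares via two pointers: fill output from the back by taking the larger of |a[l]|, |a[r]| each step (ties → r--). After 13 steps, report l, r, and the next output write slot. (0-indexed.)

l=7, r=7, next write slot=0

[0,13] |-17|<=|22| out[13]=484 → r--
[0,12] |-17|<=|17| out[12]=289 → r--
[0,11] |-17|>|16| out[11]=289 → l++
[1,11] |-16|<=|16| out[10]=256 → r--
[1,10] |-16|>|12| out[9]=256 → l++
[2,10] |-15|>|12| out[8]=225 → l++
[3,10] |-14|>|12| out[7]=196 → l++
[4,10] |-11|<=|12| out[6]=144 → r--
[4,9] |-11|>|8| out[5]=121 → l++
[5,9] |-10|>|8| out[4]=100 → l++
[6,9] |-5|<=|8| out[3]=64 → r--
[6,8] |-5|<=|7| out[2]=49 → r--
[6,7] |-5|>|-4| out[1]=25 → l++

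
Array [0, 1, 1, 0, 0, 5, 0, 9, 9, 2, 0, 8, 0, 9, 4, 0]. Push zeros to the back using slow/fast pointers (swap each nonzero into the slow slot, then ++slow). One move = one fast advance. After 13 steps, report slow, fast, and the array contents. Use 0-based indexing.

slow=0 fast=0: a[fast]=0, fast++
slow=0 fast=1: a[fast]=1≠0 swap→a[0]=1, slow++,fast++
slow=1 fast=2: a[fast]=1≠0 swap→a[1]=1, slow++,fast++
slow=2 fast=3: a[fast]=0, fast++
slow=2 fast=4: a[fast]=0, fast++
slow=2 fast=5: a[fast]=5≠0 swap→a[2]=5, slow++,fast++
slow=3 fast=6: a[fast]=0, fast++
slow=3 fast=7: a[fast]=9≠0 swap→a[3]=9, slow++,fast++
slow=4 fast=8: a[fast]=9≠0 swap→a[4]=9, slow++,fast++
slow=5 fast=9: a[fast]=2≠0 swap→a[5]=2, slow++,fast++
slow=6 fast=10: a[fast]=0, fast++
slow=6 fast=11: a[fast]=8≠0 swap→a[6]=8, slow++,fast++
slow=7 fast=12: a[fast]=0, fast++

slow=7, fast=13, a=[1, 1, 5, 9, 9, 2, 8, 0, 0, 0, 0, 0, 0, 9, 4, 0]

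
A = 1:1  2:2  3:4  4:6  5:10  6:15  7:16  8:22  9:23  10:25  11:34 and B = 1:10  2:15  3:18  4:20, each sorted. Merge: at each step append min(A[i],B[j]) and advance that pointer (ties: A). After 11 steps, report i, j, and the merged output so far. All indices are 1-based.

[i=1,j=1] A[i]=1<=B[j]=10 take 1 → i++
[i=2,j=1] A[i]=2<=B[j]=10 take 2 → i++
[i=3,j=1] A[i]=4<=B[j]=10 take 4 → i++
[i=4,j=1] A[i]=6<=B[j]=10 take 6 → i++
[i=5,j=1] A[i]=10<=B[j]=10 take 10 → i++
[i=6,j=1] A[i]=15>B[j]=10 take 10 → j++
[i=6,j=2] A[i]=15<=B[j]=15 take 15 → i++
[i=7,j=2] A[i]=16>B[j]=15 take 15 → j++
[i=7,j=3] A[i]=16<=B[j]=18 take 16 → i++
[i=8,j=3] A[i]=22>B[j]=18 take 18 → j++
[i=8,j=4] A[i]=22>B[j]=20 take 20 → j++

i=8, j=5, merged so far=[1, 2, 4, 6, 10, 10, 15, 15, 16, 18, 20]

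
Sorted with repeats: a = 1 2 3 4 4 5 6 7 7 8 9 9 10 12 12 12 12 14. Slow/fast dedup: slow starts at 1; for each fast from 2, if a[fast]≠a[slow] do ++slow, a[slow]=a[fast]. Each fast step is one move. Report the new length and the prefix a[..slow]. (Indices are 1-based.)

length 12; prefix = [1, 2, 3, 4, 5, 6, 7, 8, 9, 10, 12, 14]

slow=1 fast=2: a[fast]=2≠a[slow]=1 write a[2]=2, slow++,fast++
slow=2 fast=3: a[fast]=3≠a[slow]=2 write a[3]=3, slow++,fast++
slow=3 fast=4: a[fast]=4≠a[slow]=3 write a[4]=4, slow++,fast++
slow=4 fast=5: a[fast]=4=a[slow] dup, fast++
slow=4 fast=6: a[fast]=5≠a[slow]=4 write a[5]=5, slow++,fast++
slow=5 fast=7: a[fast]=6≠a[slow]=5 write a[6]=6, slow++,fast++
slow=6 fast=8: a[fast]=7≠a[slow]=6 write a[7]=7, slow++,fast++
slow=7 fast=9: a[fast]=7=a[slow] dup, fast++
slow=7 fast=10: a[fast]=8≠a[slow]=7 write a[8]=8, slow++,fast++
slow=8 fast=11: a[fast]=9≠a[slow]=8 write a[9]=9, slow++,fast++
slow=9 fast=12: a[fast]=9=a[slow] dup, fast++
slow=9 fast=13: a[fast]=10≠a[slow]=9 write a[10]=10, slow++,fast++
slow=10 fast=14: a[fast]=12≠a[slow]=10 write a[11]=12, slow++,fast++
slow=11 fast=15: a[fast]=12=a[slow] dup, fast++
slow=11 fast=16: a[fast]=12=a[slow] dup, fast++
slow=11 fast=17: a[fast]=12=a[slow] dup, fast++
slow=11 fast=18: a[fast]=14≠a[slow]=12 write a[12]=14, slow++,fast++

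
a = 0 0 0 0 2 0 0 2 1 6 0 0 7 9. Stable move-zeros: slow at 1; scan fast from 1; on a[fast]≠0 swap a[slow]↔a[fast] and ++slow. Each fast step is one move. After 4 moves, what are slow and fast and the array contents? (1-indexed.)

slow=1 fast=1: a[fast]=0, fast++
slow=1 fast=2: a[fast]=0, fast++
slow=1 fast=3: a[fast]=0, fast++
slow=1 fast=4: a[fast]=0, fast++

slow=1, fast=5, a=[0, 0, 0, 0, 2, 0, 0, 2, 1, 6, 0, 0, 7, 9]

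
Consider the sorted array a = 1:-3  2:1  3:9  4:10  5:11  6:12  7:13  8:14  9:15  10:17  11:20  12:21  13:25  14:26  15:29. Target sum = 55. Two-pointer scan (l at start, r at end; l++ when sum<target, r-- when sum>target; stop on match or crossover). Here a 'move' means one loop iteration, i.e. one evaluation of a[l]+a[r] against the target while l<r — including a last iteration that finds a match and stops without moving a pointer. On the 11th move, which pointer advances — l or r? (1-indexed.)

l=1 r=15: -3+29=26 <55, l++
l=2 r=15: 1+29=30 <55, l++
l=3 r=15: 9+29=38 <55, l++
l=4 r=15: 10+29=39 <55, l++
l=5 r=15: 11+29=40 <55, l++
l=6 r=15: 12+29=41 <55, l++
l=7 r=15: 13+29=42 <55, l++
l=8 r=15: 14+29=43 <55, l++
l=9 r=15: 15+29=44 <55, l++
l=10 r=15: 17+29=46 <55, l++
l=11 r=15: 20+29=49 <55, l++

l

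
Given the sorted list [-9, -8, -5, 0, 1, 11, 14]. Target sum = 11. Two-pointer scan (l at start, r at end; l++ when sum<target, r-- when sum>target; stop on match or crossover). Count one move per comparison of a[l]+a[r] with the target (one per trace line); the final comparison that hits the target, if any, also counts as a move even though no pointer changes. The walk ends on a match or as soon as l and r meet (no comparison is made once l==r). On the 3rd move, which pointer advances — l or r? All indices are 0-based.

l=0 r=6: -9+14=5 <11, l++
l=1 r=6: -8+14=6 <11, l++
l=2 r=6: -5+14=9 <11, l++

l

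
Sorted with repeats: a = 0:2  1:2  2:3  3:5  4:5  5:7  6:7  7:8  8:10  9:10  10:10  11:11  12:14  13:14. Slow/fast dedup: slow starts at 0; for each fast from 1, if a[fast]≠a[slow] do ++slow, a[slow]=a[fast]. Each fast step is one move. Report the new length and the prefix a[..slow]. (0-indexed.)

length 8; prefix = [2, 3, 5, 7, 8, 10, 11, 14]

slow=0 fast=1: a[fast]=2=a[slow] dup, fast++
slow=0 fast=2: a[fast]=3≠a[slow]=2 write a[1]=3, slow++,fast++
slow=1 fast=3: a[fast]=5≠a[slow]=3 write a[2]=5, slow++,fast++
slow=2 fast=4: a[fast]=5=a[slow] dup, fast++
slow=2 fast=5: a[fast]=7≠a[slow]=5 write a[3]=7, slow++,fast++
slow=3 fast=6: a[fast]=7=a[slow] dup, fast++
slow=3 fast=7: a[fast]=8≠a[slow]=7 write a[4]=8, slow++,fast++
slow=4 fast=8: a[fast]=10≠a[slow]=8 write a[5]=10, slow++,fast++
slow=5 fast=9: a[fast]=10=a[slow] dup, fast++
slow=5 fast=10: a[fast]=10=a[slow] dup, fast++
slow=5 fast=11: a[fast]=11≠a[slow]=10 write a[6]=11, slow++,fast++
slow=6 fast=12: a[fast]=14≠a[slow]=11 write a[7]=14, slow++,fast++
slow=7 fast=13: a[fast]=14=a[slow] dup, fast++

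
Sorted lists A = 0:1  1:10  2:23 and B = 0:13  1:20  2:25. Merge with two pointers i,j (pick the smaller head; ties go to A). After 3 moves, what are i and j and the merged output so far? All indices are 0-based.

i=2, j=1, merged so far=[1, 10, 13]

i=0 j=0: A[i]=1<=B[j]=13 take 1, i++
i=1 j=0: A[i]=10<=B[j]=13 take 10, i++
i=2 j=0: A[i]=23>B[j]=13 take 13, j++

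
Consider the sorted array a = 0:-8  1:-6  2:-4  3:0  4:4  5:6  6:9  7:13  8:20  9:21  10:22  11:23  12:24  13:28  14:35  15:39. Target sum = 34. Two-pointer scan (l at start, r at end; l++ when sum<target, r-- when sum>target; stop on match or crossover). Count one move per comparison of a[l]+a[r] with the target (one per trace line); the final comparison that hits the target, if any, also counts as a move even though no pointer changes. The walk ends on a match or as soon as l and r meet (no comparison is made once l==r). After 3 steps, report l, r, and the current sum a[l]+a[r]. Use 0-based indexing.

l=2, r=14, sum=31

l=0 r=15: -8+39=31 <34, l++
l=1 r=15: -6+39=33 <34, l++
l=2 r=15: -4+39=35 >34, r--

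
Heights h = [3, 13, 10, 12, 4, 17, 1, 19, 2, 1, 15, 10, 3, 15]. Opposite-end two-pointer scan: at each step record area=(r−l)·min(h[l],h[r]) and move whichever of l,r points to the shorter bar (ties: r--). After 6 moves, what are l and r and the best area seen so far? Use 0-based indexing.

[0,13] min(3,15)*13=39 best=39 * → l++
[1,13] min(13,15)*12=156 best=156 * → l++
[2,13] min(10,15)*11=110 best=156 → l++
[3,13] min(12,15)*10=120 best=156 → l++
[4,13] min(4,15)*9=36 best=156 → l++
[5,13] min(17,15)*8=120 best=156 → r--

l=5, r=12, best area=156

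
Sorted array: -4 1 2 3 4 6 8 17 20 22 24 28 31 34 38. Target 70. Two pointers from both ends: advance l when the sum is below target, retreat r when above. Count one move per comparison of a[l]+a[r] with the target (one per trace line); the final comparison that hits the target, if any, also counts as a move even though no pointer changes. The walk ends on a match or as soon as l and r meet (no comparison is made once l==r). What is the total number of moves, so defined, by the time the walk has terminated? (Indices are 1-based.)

l=1 r=15: -4+38=34 <70, l++
l=2 r=15: 1+38=39 <70, l++
l=3 r=15: 2+38=40 <70, l++
l=4 r=15: 3+38=41 <70, l++
l=5 r=15: 4+38=42 <70, l++
l=6 r=15: 6+38=44 <70, l++
l=7 r=15: 8+38=46 <70, l++
l=8 r=15: 17+38=55 <70, l++
l=9 r=15: 20+38=58 <70, l++
l=10 r=15: 22+38=60 <70, l++
l=11 r=15: 24+38=62 <70, l++
l=12 r=15: 28+38=66 <70, l++
l=13 r=15: 31+38=69 <70, l++
l=14 r=15: 34+38=72 >70, r--

14 moves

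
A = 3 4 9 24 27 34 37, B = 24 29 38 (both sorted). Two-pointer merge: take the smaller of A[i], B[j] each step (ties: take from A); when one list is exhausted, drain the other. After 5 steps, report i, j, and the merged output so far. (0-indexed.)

i=4, j=1, merged so far=[3, 4, 9, 24, 24]

i=0 j=0: A[i]=3<=B[j]=24 take 3, i++
i=1 j=0: A[i]=4<=B[j]=24 take 4, i++
i=2 j=0: A[i]=9<=B[j]=24 take 9, i++
i=3 j=0: A[i]=24<=B[j]=24 take 24, i++
i=4 j=0: A[i]=27>B[j]=24 take 24, j++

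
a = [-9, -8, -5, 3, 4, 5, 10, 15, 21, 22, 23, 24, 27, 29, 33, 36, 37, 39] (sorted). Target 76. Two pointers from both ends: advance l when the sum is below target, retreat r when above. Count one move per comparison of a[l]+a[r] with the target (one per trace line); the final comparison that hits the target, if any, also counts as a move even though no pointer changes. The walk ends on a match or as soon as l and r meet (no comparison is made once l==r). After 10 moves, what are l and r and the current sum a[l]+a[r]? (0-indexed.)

l=0 r=17: -9+39=30 <76, l++
l=1 r=17: -8+39=31 <76, l++
l=2 r=17: -5+39=34 <76, l++
l=3 r=17: 3+39=42 <76, l++
l=4 r=17: 4+39=43 <76, l++
l=5 r=17: 5+39=44 <76, l++
l=6 r=17: 10+39=49 <76, l++
l=7 r=17: 15+39=54 <76, l++
l=8 r=17: 21+39=60 <76, l++
l=9 r=17: 22+39=61 <76, l++

l=10, r=17, sum=62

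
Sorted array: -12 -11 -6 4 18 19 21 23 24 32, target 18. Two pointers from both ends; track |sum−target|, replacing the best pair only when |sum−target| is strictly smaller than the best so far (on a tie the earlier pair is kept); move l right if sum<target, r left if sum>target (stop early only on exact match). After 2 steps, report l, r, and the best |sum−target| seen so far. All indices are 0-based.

l=1, r=8, best |Δ|=2

l=0 r=9: -12+32=20 d=2 *, r--
l=0 r=8: -12+24=12 d=6, l++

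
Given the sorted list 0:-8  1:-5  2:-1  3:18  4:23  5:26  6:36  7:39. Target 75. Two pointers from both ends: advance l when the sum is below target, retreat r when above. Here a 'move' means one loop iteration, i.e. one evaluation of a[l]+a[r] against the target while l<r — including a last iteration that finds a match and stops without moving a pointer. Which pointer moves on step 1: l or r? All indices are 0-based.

l=0 r=7: -8+39=31 <75, l++

l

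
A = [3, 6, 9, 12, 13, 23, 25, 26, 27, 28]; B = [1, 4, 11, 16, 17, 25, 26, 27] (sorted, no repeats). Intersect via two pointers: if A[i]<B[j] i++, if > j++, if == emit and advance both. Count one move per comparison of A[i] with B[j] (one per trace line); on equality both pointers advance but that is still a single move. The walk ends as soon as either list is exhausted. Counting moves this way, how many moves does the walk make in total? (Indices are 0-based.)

14 moves

[i=0,j=0] 3>1 → j++
[i=0,j=1] 3<4 → i++
[i=1,j=1] 6>4 → j++
[i=1,j=2] 6<11 → i++
[i=2,j=2] 9<11 → i++
[i=3,j=2] 12>11 → j++
[i=3,j=3] 12<16 → i++
[i=4,j=3] 13<16 → i++
[i=5,j=3] 23>16 → j++
[i=5,j=4] 23>17 → j++
[i=5,j=5] 23<25 → i++
[i=6,j=5] 25==25 emit → i++,j++
[i=7,j=6] 26==26 emit → i++,j++
[i=8,j=7] 27==27 emit → i++,j++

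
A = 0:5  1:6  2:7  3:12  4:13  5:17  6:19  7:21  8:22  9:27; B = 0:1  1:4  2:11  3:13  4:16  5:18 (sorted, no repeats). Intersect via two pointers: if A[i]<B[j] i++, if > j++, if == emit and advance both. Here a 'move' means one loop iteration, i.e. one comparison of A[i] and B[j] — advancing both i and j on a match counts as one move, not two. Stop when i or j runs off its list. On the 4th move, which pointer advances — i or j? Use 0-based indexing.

[i=0,j=0] 5>1 → j++
[i=0,j=1] 5>4 → j++
[i=0,j=2] 5<11 → i++
[i=1,j=2] 6<11 → i++

i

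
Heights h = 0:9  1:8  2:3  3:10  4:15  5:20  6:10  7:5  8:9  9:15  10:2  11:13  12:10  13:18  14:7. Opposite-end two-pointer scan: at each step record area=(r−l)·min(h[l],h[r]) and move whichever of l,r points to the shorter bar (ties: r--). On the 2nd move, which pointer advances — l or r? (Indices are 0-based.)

[0,14] min(9,7)*14=98 best=98 * → r--
[0,13] min(9,18)*13=117 best=117 * → l++

l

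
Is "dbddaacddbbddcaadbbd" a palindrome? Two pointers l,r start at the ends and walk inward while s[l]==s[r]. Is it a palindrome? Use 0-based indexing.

not a palindrome (mismatch at 2,17)

l=0 r=19: 'd'=='d', l++,r--
l=1 r=18: 'b'=='b', l++,r--
l=2 r=17: 'd'!='b', stop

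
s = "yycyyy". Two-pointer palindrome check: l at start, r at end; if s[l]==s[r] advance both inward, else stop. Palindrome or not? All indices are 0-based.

l=0 r=5: 'y'=='y', l++,r--
l=1 r=4: 'y'=='y', l++,r--
l=2 r=3: 'c'!='y', stop

not a palindrome (mismatch at 2,3)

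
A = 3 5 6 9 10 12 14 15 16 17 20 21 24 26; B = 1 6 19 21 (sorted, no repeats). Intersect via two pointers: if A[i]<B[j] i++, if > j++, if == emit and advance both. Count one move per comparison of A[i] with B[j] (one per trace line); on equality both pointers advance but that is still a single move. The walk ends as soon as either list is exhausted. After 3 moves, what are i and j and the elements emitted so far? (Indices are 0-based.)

i=2, j=1, emitted=[]

[i=0,j=0] 3>1 → j++
[i=0,j=1] 3<6 → i++
[i=1,j=1] 5<6 → i++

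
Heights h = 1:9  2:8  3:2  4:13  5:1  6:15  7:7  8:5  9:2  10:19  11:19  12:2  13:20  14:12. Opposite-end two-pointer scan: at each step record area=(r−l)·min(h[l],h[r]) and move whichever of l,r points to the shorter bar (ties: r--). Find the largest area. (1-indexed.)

max area = 120

[1,14] min(9,12)*13=117 best=117 * → l++
[2,14] min(8,12)*12=96 best=117 → l++
[3,14] min(2,12)*11=22 best=117 → l++
[4,14] min(13,12)*10=120 best=120 * → r--
[4,13] min(13,20)*9=117 best=120 → l++
[5,13] min(1,20)*8=8 best=120 → l++
[6,13] min(15,20)*7=105 best=120 → l++
[7,13] min(7,20)*6=42 best=120 → l++
[8,13] min(5,20)*5=25 best=120 → l++
[9,13] min(2,20)*4=8 best=120 → l++
[10,13] min(19,20)*3=57 best=120 → l++
[11,13] min(19,20)*2=38 best=120 → l++
[12,13] min(2,20)*1=2 best=120 → l++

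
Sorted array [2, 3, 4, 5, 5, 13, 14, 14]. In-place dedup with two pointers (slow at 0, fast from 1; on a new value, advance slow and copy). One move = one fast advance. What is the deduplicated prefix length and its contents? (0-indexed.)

slow=0 fast=1: a[fast]=3≠a[slow]=2 write a[1]=3, slow++,fast++
slow=1 fast=2: a[fast]=4≠a[slow]=3 write a[2]=4, slow++,fast++
slow=2 fast=3: a[fast]=5≠a[slow]=4 write a[3]=5, slow++,fast++
slow=3 fast=4: a[fast]=5=a[slow] dup, fast++
slow=3 fast=5: a[fast]=13≠a[slow]=5 write a[4]=13, slow++,fast++
slow=4 fast=6: a[fast]=14≠a[slow]=13 write a[5]=14, slow++,fast++
slow=5 fast=7: a[fast]=14=a[slow] dup, fast++

length 6; prefix = [2, 3, 4, 5, 13, 14]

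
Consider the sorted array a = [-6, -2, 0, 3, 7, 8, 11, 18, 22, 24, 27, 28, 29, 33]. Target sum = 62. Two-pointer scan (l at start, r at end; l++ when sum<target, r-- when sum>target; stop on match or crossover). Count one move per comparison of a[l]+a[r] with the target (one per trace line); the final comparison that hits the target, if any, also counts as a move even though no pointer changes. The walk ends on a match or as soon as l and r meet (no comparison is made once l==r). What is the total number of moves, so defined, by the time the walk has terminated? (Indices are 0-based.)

13 moves

[0,13] -6+33=27 <62 → l++
[1,13] -2+33=31 <62 → l++
[2,13] 0+33=33 <62 → l++
[3,13] 3+33=36 <62 → l++
[4,13] 7+33=40 <62 → l++
[5,13] 8+33=41 <62 → l++
[6,13] 11+33=44 <62 → l++
[7,13] 18+33=51 <62 → l++
[8,13] 22+33=55 <62 → l++
[9,13] 24+33=57 <62 → l++
[10,13] 27+33=60 <62 → l++
[11,13] 28+33=61 <62 → l++
[12,13] 29+33=62 → found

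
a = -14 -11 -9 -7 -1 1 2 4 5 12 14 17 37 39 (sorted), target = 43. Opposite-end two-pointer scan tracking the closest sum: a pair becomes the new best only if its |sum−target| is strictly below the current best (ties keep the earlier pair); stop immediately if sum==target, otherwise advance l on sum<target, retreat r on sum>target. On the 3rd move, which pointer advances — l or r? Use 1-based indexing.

[1,14] -14+39=25 d=18 * → l++
[2,14] -11+39=28 d=15 * → l++
[3,14] -9+39=30 d=13 * → l++

l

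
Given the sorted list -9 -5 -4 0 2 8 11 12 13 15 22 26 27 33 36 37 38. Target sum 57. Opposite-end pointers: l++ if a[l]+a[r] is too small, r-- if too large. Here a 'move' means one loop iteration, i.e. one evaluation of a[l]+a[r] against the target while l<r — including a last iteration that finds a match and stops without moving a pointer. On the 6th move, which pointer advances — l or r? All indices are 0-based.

l=0 r=16: -9+38=29 <57, l++
l=1 r=16: -5+38=33 <57, l++
l=2 r=16: -4+38=34 <57, l++
l=3 r=16: 0+38=38 <57, l++
l=4 r=16: 2+38=40 <57, l++
l=5 r=16: 8+38=46 <57, l++

l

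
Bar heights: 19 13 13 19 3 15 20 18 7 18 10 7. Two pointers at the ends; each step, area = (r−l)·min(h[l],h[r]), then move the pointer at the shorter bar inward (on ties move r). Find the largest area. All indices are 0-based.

max area = 162

[0,11] min(19,7)*11=77 best=77 * → r--
[0,10] min(19,10)*10=100 best=100 * → r--
[0,9] min(19,18)*9=162 best=162 * → r--
[0,8] min(19,7)*8=56 best=162 → r--
[0,7] min(19,18)*7=126 best=162 → r--
[0,6] min(19,20)*6=114 best=162 → l++
[1,6] min(13,20)*5=65 best=162 → l++
[2,6] min(13,20)*4=52 best=162 → l++
[3,6] min(19,20)*3=57 best=162 → l++
[4,6] min(3,20)*2=6 best=162 → l++
[5,6] min(15,20)*1=15 best=162 → l++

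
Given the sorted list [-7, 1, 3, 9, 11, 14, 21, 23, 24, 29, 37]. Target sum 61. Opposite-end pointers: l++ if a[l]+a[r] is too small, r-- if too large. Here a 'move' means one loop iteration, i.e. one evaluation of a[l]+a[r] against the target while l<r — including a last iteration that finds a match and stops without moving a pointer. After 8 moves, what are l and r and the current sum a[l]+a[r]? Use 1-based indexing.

l=1 r=11: -7+37=30 <61, l++
l=2 r=11: 1+37=38 <61, l++
l=3 r=11: 3+37=40 <61, l++
l=4 r=11: 9+37=46 <61, l++
l=5 r=11: 11+37=48 <61, l++
l=6 r=11: 14+37=51 <61, l++
l=7 r=11: 21+37=58 <61, l++
l=8 r=11: 23+37=60 <61, l++

l=9, r=11, sum=61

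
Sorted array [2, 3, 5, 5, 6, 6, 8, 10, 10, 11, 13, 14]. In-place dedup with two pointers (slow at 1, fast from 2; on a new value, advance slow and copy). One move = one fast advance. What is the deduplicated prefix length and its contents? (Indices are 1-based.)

(s=1,f=2) a[fast]=3≠a[slow]=2 write a[2]=3 → slow++,fast++
(s=2,f=3) a[fast]=5≠a[slow]=3 write a[3]=5 → slow++,fast++
(s=3,f=4) a[fast]=5=a[slow] dup → fast++
(s=3,f=5) a[fast]=6≠a[slow]=5 write a[4]=6 → slow++,fast++
(s=4,f=6) a[fast]=6=a[slow] dup → fast++
(s=4,f=7) a[fast]=8≠a[slow]=6 write a[5]=8 → slow++,fast++
(s=5,f=8) a[fast]=10≠a[slow]=8 write a[6]=10 → slow++,fast++
(s=6,f=9) a[fast]=10=a[slow] dup → fast++
(s=6,f=10) a[fast]=11≠a[slow]=10 write a[7]=11 → slow++,fast++
(s=7,f=11) a[fast]=13≠a[slow]=11 write a[8]=13 → slow++,fast++
(s=8,f=12) a[fast]=14≠a[slow]=13 write a[9]=14 → slow++,fast++

length 9; prefix = [2, 3, 5, 6, 8, 10, 11, 13, 14]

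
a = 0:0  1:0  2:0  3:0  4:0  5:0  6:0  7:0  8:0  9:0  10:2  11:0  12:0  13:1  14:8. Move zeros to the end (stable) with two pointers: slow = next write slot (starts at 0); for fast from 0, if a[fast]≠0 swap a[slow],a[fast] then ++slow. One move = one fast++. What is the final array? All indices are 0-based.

[2, 1, 8, 0, 0, 0, 0, 0, 0, 0, 0, 0, 0, 0, 0]

(s=0,f=0) a[fast]=0 → fast++
(s=0,f=1) a[fast]=0 → fast++
(s=0,f=2) a[fast]=0 → fast++
(s=0,f=3) a[fast]=0 → fast++
(s=0,f=4) a[fast]=0 → fast++
(s=0,f=5) a[fast]=0 → fast++
(s=0,f=6) a[fast]=0 → fast++
(s=0,f=7) a[fast]=0 → fast++
(s=0,f=8) a[fast]=0 → fast++
(s=0,f=9) a[fast]=0 → fast++
(s=0,f=10) a[fast]=2≠0 swap→a[0]=2 → slow++,fast++
(s=1,f=11) a[fast]=0 → fast++
(s=1,f=12) a[fast]=0 → fast++
(s=1,f=13) a[fast]=1≠0 swap→a[1]=1 → slow++,fast++
(s=2,f=14) a[fast]=8≠0 swap→a[2]=8 → slow++,fast++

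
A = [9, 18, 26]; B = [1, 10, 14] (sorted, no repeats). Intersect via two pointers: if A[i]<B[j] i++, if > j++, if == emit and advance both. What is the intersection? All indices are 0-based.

intersection = []

i=0 j=0: 9>1, j++
i=0 j=1: 9<10, i++
i=1 j=1: 18>10, j++
i=1 j=2: 18>14, j++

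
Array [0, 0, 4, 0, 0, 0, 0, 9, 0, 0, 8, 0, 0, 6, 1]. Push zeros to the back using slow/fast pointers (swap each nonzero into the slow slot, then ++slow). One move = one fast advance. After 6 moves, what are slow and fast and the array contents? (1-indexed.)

(s=1,f=1) a[fast]=0 → fast++
(s=1,f=2) a[fast]=0 → fast++
(s=1,f=3) a[fast]=4≠0 swap→a[1]=4 → slow++,fast++
(s=2,f=4) a[fast]=0 → fast++
(s=2,f=5) a[fast]=0 → fast++
(s=2,f=6) a[fast]=0 → fast++

slow=2, fast=7, a=[4, 0, 0, 0, 0, 0, 0, 9, 0, 0, 8, 0, 0, 6, 1]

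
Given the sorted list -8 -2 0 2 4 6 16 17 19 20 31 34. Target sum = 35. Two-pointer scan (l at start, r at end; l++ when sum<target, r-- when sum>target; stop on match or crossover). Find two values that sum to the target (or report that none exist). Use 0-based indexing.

l=0 r=11: -8+34=26 <35, l++
l=1 r=11: -2+34=32 <35, l++
l=2 r=11: 0+34=34 <35, l++
l=3 r=11: 2+34=36 >35, r--
l=3 r=10: 2+31=33 <35, l++
l=4 r=10: 4+31=35, found

(4, 31)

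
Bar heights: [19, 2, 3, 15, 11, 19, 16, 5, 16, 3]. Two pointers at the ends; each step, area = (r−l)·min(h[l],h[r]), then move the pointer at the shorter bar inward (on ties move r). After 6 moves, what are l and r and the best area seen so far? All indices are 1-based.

[1,10] min(19,3)*9=27 best=27 * → r--
[1,9] min(19,16)*8=128 best=128 * → r--
[1,8] min(19,5)*7=35 best=128 → r--
[1,7] min(19,16)*6=96 best=128 → r--
[1,6] min(19,19)*5=95 best=128 → r--
[1,5] min(19,11)*4=44 best=128 → r--

l=1, r=4, best area=128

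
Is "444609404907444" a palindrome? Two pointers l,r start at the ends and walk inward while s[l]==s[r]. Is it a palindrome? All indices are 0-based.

not a palindrome (mismatch at 3,11)

l=0 r=14: '4'=='4', l++,r--
l=1 r=13: '4'=='4', l++,r--
l=2 r=12: '4'=='4', l++,r--
l=3 r=11: '6'!='7', stop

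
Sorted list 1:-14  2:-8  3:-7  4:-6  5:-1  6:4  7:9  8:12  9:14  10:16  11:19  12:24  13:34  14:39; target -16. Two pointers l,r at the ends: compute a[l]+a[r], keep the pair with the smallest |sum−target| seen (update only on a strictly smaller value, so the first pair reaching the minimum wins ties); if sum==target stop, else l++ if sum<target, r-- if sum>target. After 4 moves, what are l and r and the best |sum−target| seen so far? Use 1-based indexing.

[1,14] -14+39=25 d=41 * → r--
[1,13] -14+34=20 d=36 * → r--
[1,12] -14+24=10 d=26 * → r--
[1,11] -14+19=5 d=21 * → r--

l=1, r=10, best |Δ|=21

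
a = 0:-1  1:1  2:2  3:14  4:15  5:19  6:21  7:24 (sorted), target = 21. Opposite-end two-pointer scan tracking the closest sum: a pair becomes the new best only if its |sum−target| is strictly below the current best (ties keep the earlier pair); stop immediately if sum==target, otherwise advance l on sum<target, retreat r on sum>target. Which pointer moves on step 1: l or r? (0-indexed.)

l=0 r=7: -1+24=23 d=2 *, r--

r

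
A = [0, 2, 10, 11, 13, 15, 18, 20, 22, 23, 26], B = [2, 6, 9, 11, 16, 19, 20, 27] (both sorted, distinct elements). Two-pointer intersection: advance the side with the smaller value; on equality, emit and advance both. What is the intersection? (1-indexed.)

intersection = [2, 11, 20]

[i=1,j=1] 0<2 → i++
[i=2,j=1] 2==2 emit → i++,j++
[i=3,j=2] 10>6 → j++
[i=3,j=3] 10>9 → j++
[i=3,j=4] 10<11 → i++
[i=4,j=4] 11==11 emit → i++,j++
[i=5,j=5] 13<16 → i++
[i=6,j=5] 15<16 → i++
[i=7,j=5] 18>16 → j++
[i=7,j=6] 18<19 → i++
[i=8,j=6] 20>19 → j++
[i=8,j=7] 20==20 emit → i++,j++
[i=9,j=8] 22<27 → i++
[i=10,j=8] 23<27 → i++
[i=11,j=8] 26<27 → i++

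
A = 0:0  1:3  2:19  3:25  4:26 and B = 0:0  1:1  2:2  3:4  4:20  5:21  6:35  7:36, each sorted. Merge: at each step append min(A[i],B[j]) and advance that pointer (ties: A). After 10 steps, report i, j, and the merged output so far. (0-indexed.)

[i=0,j=0] A[i]=0<=B[j]=0 take 0 → i++
[i=1,j=0] A[i]=3>B[j]=0 take 0 → j++
[i=1,j=1] A[i]=3>B[j]=1 take 1 → j++
[i=1,j=2] A[i]=3>B[j]=2 take 2 → j++
[i=1,j=3] A[i]=3<=B[j]=4 take 3 → i++
[i=2,j=3] A[i]=19>B[j]=4 take 4 → j++
[i=2,j=4] A[i]=19<=B[j]=20 take 19 → i++
[i=3,j=4] A[i]=25>B[j]=20 take 20 → j++
[i=3,j=5] A[i]=25>B[j]=21 take 21 → j++
[i=3,j=6] A[i]=25<=B[j]=35 take 25 → i++

i=4, j=6, merged so far=[0, 0, 1, 2, 3, 4, 19, 20, 21, 25]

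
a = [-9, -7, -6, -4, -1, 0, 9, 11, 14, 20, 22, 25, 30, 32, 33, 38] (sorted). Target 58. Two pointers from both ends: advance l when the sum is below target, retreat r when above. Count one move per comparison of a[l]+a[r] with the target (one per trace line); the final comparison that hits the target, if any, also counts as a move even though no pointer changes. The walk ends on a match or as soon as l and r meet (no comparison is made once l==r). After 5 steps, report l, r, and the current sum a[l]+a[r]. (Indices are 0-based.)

[0,15] -9+38=29 <58 → l++
[1,15] -7+38=31 <58 → l++
[2,15] -6+38=32 <58 → l++
[3,15] -4+38=34 <58 → l++
[4,15] -1+38=37 <58 → l++

l=5, r=15, sum=38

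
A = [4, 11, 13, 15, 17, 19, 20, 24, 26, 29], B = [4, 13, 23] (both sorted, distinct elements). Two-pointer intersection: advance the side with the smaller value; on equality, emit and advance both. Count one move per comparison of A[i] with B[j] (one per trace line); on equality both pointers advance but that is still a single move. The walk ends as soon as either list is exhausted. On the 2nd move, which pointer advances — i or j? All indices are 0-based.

[i=0,j=0] 4==4 emit → i++,j++
[i=1,j=1] 11<13 → i++

i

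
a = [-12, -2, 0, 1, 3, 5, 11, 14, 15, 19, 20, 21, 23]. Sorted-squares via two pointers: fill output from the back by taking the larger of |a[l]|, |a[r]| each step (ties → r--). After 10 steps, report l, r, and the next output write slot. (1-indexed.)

l=2, r=4, next write slot=3

[1,13] |-12|<=|23| out[13]=529 → r--
[1,12] |-12|<=|21| out[12]=441 → r--
[1,11] |-12|<=|20| out[11]=400 → r--
[1,10] |-12|<=|19| out[10]=361 → r--
[1,9] |-12|<=|15| out[9]=225 → r--
[1,8] |-12|<=|14| out[8]=196 → r--
[1,7] |-12|>|11| out[7]=144 → l++
[2,7] |-2|<=|11| out[6]=121 → r--
[2,6] |-2|<=|5| out[5]=25 → r--
[2,5] |-2|<=|3| out[4]=9 → r--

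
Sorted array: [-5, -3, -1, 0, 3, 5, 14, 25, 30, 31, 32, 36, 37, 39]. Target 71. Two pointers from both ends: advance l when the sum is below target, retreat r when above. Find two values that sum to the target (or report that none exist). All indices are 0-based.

[0,13] -5+39=34 <71 → l++
[1,13] -3+39=36 <71 → l++
[2,13] -1+39=38 <71 → l++
[3,13] 0+39=39 <71 → l++
[4,13] 3+39=42 <71 → l++
[5,13] 5+39=44 <71 → l++
[6,13] 14+39=53 <71 → l++
[7,13] 25+39=64 <71 → l++
[8,13] 30+39=69 <71 → l++
[9,13] 31+39=70 <71 → l++
[10,13] 32+39=71 → found

(32, 39)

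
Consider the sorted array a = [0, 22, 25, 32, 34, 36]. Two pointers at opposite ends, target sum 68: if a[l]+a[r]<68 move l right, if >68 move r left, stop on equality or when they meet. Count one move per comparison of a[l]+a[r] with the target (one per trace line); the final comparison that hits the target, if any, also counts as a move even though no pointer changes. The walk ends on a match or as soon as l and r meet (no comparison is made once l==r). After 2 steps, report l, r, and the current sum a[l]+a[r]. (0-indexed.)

l=2, r=5, sum=61

[0,5] 0+36=36 <68 → l++
[1,5] 22+36=58 <68 → l++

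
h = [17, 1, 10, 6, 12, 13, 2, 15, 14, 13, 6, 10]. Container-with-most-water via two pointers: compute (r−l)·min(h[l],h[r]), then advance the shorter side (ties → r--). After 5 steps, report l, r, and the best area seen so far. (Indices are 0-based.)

l=0, r=6, best area=117

l=0 r=11: min(17,10)*11=110 best=110 *, r--
l=0 r=10: min(17,6)*10=60 best=110, r--
l=0 r=9: min(17,13)*9=117 best=117 *, r--
l=0 r=8: min(17,14)*8=112 best=117, r--
l=0 r=7: min(17,15)*7=105 best=117, r--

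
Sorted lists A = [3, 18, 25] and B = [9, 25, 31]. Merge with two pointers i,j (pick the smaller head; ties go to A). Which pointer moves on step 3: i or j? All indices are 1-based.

i=1 j=1: A[i]=3<=B[j]=9 take 3, i++
i=2 j=1: A[i]=18>B[j]=9 take 9, j++
i=2 j=2: A[i]=18<=B[j]=25 take 18, i++

i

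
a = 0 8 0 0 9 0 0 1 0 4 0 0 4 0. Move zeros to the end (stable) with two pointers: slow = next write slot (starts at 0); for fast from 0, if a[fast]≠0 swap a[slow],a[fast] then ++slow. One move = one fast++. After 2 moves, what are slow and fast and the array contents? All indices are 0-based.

(s=0,f=0) a[fast]=0 → fast++
(s=0,f=1) a[fast]=8≠0 swap→a[0]=8 → slow++,fast++

slow=1, fast=2, a=[8, 0, 0, 0, 9, 0, 0, 1, 0, 4, 0, 0, 4, 0]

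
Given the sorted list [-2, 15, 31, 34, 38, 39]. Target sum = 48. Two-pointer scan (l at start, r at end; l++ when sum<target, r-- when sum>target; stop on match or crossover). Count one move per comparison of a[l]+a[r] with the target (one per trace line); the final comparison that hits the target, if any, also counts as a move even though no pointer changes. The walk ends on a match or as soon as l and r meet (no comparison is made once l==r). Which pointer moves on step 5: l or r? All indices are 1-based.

l

l=1 r=6: -2+39=37 <48, l++
l=2 r=6: 15+39=54 >48, r--
l=2 r=5: 15+38=53 >48, r--
l=2 r=4: 15+34=49 >48, r--
l=2 r=3: 15+31=46 <48, l++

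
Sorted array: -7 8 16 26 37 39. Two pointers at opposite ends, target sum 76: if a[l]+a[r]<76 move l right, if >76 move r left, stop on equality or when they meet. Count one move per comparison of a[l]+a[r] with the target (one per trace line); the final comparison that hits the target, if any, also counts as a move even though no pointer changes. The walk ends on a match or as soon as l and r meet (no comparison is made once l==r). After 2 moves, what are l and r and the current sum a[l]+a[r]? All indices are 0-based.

l=2, r=5, sum=55

[0,5] -7+39=32 <76 → l++
[1,5] 8+39=47 <76 → l++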